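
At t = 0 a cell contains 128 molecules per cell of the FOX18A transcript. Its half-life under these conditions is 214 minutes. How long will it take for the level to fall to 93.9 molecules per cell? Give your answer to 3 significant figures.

Fraction remaining = 93.9/128 ≈ 0.73359.
n = log₂(128/93.9) = ln(1.3632)/ln 2 ≈ 0.44695 half-lives.
t = n × t½ = 0.44695 × 214 ≈ 95.647 minutes.

95.6 minutes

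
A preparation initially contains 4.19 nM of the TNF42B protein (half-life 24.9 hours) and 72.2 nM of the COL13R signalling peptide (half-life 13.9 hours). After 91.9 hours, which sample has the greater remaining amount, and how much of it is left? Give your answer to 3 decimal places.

COL13R signalling peptide, 0.738 nM

TNF42B protein: 4.19 × (1/2)^3.6908 ≈ 0.32448 nM.
COL13R signalling peptide: 72.2 × (1/2)^6.6115 ≈ 0.73837 nM.
COL13R signalling peptide has more remaining, at ≈ 0.73837 nM.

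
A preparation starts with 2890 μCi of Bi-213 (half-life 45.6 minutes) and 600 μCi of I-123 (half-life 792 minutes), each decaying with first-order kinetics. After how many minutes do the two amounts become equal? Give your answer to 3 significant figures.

Set 2890·(1/2)^(t/45.6) = 600·(1/2)^(t/792).
Taking log₂: log₂(2890/600) = t·(1/45.6 − 1/792).
log₂(4.8167) = 2.268; 1/45.6 − 1/792 = 0.020667.
t = 2.268 / 0.020667 ≈ 109.74 minutes.

110 minutes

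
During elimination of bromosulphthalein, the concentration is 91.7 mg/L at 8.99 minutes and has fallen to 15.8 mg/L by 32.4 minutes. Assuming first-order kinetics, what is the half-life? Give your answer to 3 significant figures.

Over Δt = 32.4 − 8.99 = 23.41 minutes, the level fell by a factor of 91.7/15.8 ≈ 5.8038.
n = log₂(5.8038) ≈ 2.537 half-lives, so t½ = 23.41/2.537 ≈ 9.2274 minutes.

9.23 minutes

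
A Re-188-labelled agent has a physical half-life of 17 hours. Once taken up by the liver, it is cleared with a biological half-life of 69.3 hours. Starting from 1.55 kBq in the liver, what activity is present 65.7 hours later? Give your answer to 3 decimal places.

1/t_eff = 1/t_phys + 1/t_biol = 1/17 + 1/69.3 = 0.073254 per hour.
t_eff = 17 × 69.3 / (17 + 69.3) ≈ 13.651 hours.
Remaining = 1.55 × (1/2)^(65.7/13.651) = 1.55 × (1/2)^4.8128 ≈ 0.05515 kBq.

0.055 kBq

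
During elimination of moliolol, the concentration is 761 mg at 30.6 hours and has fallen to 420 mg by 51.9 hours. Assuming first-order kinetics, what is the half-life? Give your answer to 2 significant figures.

25 hours

Over Δt = 51.9 − 30.6 = 21.3 hours, the level fell by a factor of 761/420 ≈ 1.8119.
n = log₂(1.8119) ≈ 0.85751 half-lives, so t½ = 21.3/0.85751 ≈ 24.839 hours.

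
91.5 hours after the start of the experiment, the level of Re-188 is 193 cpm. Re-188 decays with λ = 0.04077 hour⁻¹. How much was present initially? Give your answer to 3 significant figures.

8050 cpm

t½ = ln 2 / λ = 0.69315 / 0.04077 ≈ 17.001 hours.
Number of half-lives elapsed: n = 91.5/17.001 ≈ 5.3819.
A₀ = A × 2^n = 193 × 2^5.3819 = 193 × 41.698 ≈ 8047.7 cpm.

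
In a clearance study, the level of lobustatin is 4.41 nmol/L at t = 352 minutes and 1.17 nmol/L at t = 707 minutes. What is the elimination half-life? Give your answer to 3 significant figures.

Over Δt = 707 − 352 = 355 minutes, the level fell by a factor of 4.41/1.17 ≈ 3.7692.
n = log₂(3.7692) ≈ 1.9143 half-lives, so t½ = 355/1.9143 ≈ 185.45 minutes.

185 minutes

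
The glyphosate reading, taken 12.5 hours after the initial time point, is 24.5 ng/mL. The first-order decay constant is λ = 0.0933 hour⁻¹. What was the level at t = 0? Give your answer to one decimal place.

78.6 ng/mL

t½ = ln 2 / λ = 0.69315 / 0.0933 ≈ 7.4292 hours.
Number of half-lives elapsed: n = 12.5/7.4292 ≈ 1.6825.
A₀ = A × 2^n = 24.5 × 2^1.6825 = 24.5 × 3.2099 ≈ 78.643 ng/mL.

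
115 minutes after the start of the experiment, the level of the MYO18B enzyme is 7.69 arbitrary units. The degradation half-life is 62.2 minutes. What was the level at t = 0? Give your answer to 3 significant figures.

27.7 arbitrary units

Number of half-lives elapsed: n = 115/62.2 ≈ 1.8489.
A₀ = A × 2^n = 7.69 × 2^1.8489 = 7.69 × 3.6022 ≈ 27.701 arbitrary units.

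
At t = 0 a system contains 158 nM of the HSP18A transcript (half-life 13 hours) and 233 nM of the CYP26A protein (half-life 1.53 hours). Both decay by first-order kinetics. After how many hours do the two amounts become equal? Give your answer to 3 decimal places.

Set 158·(1/2)^(t/13) = 233·(1/2)^(t/1.53).
Taking log₂: log₂(158/233) = t·(1/13 − 1/1.53).
log₂(0.67811) = -0.56041; 1/13 − 1/1.53 = -0.57667.
t = -0.56041 / -0.57667 ≈ 0.97179 hours.

0.972 hours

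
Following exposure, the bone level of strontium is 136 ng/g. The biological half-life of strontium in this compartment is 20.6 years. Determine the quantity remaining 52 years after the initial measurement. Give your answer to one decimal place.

Number of half-lives: n = 52/20.6 ≈ 2.5243.
Remaining = 136 × (1/2)^2.5243 = 136 × 0.17383 ≈ 23.641 ng/g.

23.6 ng/g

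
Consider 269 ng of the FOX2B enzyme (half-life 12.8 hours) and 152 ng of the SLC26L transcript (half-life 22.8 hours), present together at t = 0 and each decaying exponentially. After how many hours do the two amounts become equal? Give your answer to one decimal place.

Set 269·(1/2)^(t/12.8) = 152·(1/2)^(t/22.8).
Taking log₂: log₂(269/152) = t·(1/12.8 − 1/22.8).
log₂(1.7697) = 0.82353; 1/12.8 − 1/22.8 = 0.034265.
t = 0.82353 / 0.034265 ≈ 24.034 hours.

24.0 hours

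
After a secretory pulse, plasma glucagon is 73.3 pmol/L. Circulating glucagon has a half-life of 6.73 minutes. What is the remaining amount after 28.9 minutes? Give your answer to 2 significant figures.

3.7 pmol/L

Number of half-lives: n = 28.9/6.73 ≈ 4.2942.
Remaining = 73.3 × (1/2)^4.2942 = 73.3 × 0.05097 ≈ 3.7361 pmol/L.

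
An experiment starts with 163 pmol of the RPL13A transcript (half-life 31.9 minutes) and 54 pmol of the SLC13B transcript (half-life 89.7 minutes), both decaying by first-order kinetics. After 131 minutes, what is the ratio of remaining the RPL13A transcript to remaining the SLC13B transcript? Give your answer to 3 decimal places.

0.482

RPL13A transcript: 163 × (1/2)^(131/31.9) = 163 × (1/2)^4.1066 ≈ 9.462 pmol.
SLC13B transcript: 54 × (1/2)^(131/89.7) = 54 × (1/2)^1.4604 ≈ 19.623 pmol.
Ratio ≈ 9.462 / 19.623 ≈ 0.48219.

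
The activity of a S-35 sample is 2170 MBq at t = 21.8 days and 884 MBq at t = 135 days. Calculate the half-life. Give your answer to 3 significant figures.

87.4 days

Over Δt = 135 − 21.8 = 113.2 days, the level fell by a factor of 2170/884 ≈ 2.4548.
n = log₂(2.4548) ≈ 1.2956 half-lives, so t½ = 113.2/1.2956 ≈ 87.374 days.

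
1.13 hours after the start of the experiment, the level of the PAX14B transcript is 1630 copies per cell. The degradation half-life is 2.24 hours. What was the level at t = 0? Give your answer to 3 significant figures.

2310 copies per cell

Number of half-lives elapsed: n = 1.13/2.24 ≈ 0.50446.
A₀ = A × 2^n = 1630 × 2^0.50446 = 1630 × 1.4186 ≈ 2312.3 copies per cell.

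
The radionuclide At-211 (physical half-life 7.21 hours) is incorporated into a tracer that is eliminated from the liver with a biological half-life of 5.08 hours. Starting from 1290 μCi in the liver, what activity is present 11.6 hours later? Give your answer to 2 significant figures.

87 μCi

1/t_eff = 1/t_phys + 1/t_biol = 1/7.21 + 1/5.08 = 0.33555 per hour.
t_eff = 7.21 × 5.08 / (7.21 + 5.08) ≈ 2.9802 hours.
Remaining = 1290 × (1/2)^(11.6/2.9802) = 1290 × (1/2)^3.8923 ≈ 86.872 μCi.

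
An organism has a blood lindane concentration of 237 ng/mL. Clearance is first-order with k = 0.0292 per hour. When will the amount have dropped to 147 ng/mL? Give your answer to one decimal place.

16.4 hours

t½ = ln 2 / k = 0.69315 / 0.0292 ≈ 23.738 hours.
Fraction remaining = 147/237 ≈ 0.62025.
n = log₂(237/147) = ln(1.6122)/ln 2 ≈ 0.68907 half-lives.
t = n × t½ = 0.68907 × 23.738 ≈ 16.357 hours.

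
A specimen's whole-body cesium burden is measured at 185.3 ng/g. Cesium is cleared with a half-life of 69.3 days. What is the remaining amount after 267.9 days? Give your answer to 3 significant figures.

12.7 ng/g

Number of half-lives: n = 267.9/69.3 ≈ 3.8658.
Remaining = 185.3 × (1/2)^3.8658 = 185.3 × 0.068593 ≈ 12.71 ng/g.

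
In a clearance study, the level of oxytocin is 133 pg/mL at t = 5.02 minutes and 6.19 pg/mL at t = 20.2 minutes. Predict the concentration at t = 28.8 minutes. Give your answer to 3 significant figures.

1.09 pg/mL

Over Δt = 20.2 − 5.02 = 15.18 minutes, the level fell by a factor of 133/6.19 ≈ 21.486.
n = log₂(21.486) ≈ 4.4253 half-lives, so t½ = 15.18/4.4253 ≈ 3.4302 minutes.
From t = 20.2 to t = 28.8: 6.19 × (1/2)^((28.8−20.2)/3.4302) ≈ 1.0889 pg/mL.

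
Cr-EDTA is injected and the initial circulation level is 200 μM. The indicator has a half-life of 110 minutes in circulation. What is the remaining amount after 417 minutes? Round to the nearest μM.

14 μM

Number of half-lives: n = 417/110 ≈ 3.7909.
Remaining = 200 × (1/2)^3.7909 = 200 × 0.072247 ≈ 14.449 μM.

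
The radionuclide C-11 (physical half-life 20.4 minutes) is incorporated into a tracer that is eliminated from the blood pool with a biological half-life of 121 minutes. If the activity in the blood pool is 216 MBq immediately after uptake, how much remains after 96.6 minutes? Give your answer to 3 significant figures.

1/t_eff = 1/t_phys + 1/t_biol = 1/20.4 + 1/121 = 0.057284 per minute.
t_eff = 20.4 × 121 / (20.4 + 121) ≈ 17.457 minutes.
Remaining = 216 × (1/2)^(96.6/17.457) = 216 × (1/2)^5.5336 ≈ 4.663 MBq.

4.66 MBq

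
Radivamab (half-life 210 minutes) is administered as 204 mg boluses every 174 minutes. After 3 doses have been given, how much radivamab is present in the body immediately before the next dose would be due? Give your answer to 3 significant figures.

216 mg

The 3 doses were given 522, 348, 174 minutes ago.
Total = 204·(1/2)^(522/210) + 204·(1/2)^(348/210) + 204·(1/2)^(174/210)
      = 36.421 + 64.682 + 114.87 ≈ 215.97 mg.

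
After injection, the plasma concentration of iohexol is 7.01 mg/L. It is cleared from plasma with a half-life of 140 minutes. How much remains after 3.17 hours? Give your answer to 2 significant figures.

2.7 mg/L

Convert the elapsed time: 3.17 hours = 190.2 minutes.
Number of half-lives: n = 190.2/140 ≈ 1.3586.
Remaining = 7.01 × (1/2)^1.3586 = 7.01 × 0.38997 ≈ 2.7337 mg/L.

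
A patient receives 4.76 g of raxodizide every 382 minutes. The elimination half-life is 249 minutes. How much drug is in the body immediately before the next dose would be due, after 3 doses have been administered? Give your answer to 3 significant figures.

The 3 doses were given 1146, 764, 382 minutes ago.
Total = 4.76·(1/2)^(1146/249) + 4.76·(1/2)^(764/249) + 4.76·(1/2)^(382/249)
      = 0.19595 + 0.5675 + 1.6436 ≈ 2.407 g.

2.41 g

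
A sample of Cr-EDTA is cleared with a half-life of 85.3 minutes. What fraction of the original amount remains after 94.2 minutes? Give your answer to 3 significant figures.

n = 94.2/85.3 ≈ 1.1043 half-lives.
Fraction remaining = (1/2)^1.1043 ≈ 0.46512.

0.465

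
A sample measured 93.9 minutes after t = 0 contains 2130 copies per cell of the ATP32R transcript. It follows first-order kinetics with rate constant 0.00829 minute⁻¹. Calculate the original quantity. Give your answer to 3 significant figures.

4640 copies per cell

t½ = ln 2 / λ = 0.69315 / 0.00829 ≈ 83.612 minutes.
Number of half-lives elapsed: n = 93.9/83.612 ≈ 1.123.
A₀ = A × 2^n = 2130 × 2^1.123 = 2130 × 2.1781 ≈ 4639.3 copies per cell.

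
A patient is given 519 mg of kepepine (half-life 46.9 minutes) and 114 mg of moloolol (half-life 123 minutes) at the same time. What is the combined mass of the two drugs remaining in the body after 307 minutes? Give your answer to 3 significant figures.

25.8 mg

kepepine: 519 × (1/2)^(307/46.9) = 519 × (1/2)^6.5458 ≈ 5.5549 mg.
moloolol: 114 × (1/2)^(307/123) = 114 × (1/2)^2.4959 ≈ 20.209 mg.
Total = 5.5549 + 20.209 ≈ 25.764 mg.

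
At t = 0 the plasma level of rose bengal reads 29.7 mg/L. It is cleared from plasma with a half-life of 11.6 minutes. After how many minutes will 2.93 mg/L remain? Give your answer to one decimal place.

38.8 minutes

Fraction remaining = 2.93/29.7 ≈ 0.098653.
n = log₂(29.7/2.93) = ln(10.137)/ln 2 ≈ 3.3415 half-lives.
t = n × t½ = 3.3415 × 11.6 ≈ 38.761 minutes.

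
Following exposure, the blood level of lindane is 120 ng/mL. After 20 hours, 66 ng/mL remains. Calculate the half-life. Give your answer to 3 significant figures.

23.2 hours

A/A₀ = 66/120 ≈ 0.55.
n = log₂(1.8182) ≈ 0.8625 half-lives elapsed in 20 hours.
t½ = 20/0.8625 ≈ 23.189 hours.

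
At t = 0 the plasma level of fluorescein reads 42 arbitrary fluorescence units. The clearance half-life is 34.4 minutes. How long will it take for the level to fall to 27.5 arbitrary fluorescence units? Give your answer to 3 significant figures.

21.0 minutes

Fraction remaining = 27.5/42 ≈ 0.65476.
n = log₂(42/27.5) = ln(1.5273)/ln 2 ≈ 0.61096 half-lives.
t = n × t½ = 0.61096 × 34.4 ≈ 21.017 minutes.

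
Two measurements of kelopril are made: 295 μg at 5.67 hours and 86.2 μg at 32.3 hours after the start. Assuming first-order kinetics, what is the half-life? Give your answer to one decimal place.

15.0 hours

Over Δt = 32.3 − 5.67 = 26.63 hours, the level fell by a factor of 295/86.2 ≈ 3.4223.
n = log₂(3.4223) ≈ 1.775 half-lives, so t½ = 26.63/1.775 ≈ 15.003 hours.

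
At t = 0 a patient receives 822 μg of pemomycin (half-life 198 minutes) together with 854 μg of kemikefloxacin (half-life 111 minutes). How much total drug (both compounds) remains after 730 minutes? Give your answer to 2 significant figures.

73 μg

pemomycin: 822 × (1/2)^(730/198) = 822 × (1/2)^3.6869 ≈ 63.828 μg.
kemikefloxacin: 854 × (1/2)^(730/111) = 854 × (1/2)^6.5766 ≈ 8.9477 μg.
Total = 63.828 + 8.9477 ≈ 72.776 μg.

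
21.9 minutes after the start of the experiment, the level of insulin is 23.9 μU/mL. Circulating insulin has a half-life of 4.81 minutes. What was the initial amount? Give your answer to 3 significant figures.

561 μU/mL

Number of half-lives elapsed: n = 21.9/4.81 ≈ 4.553.
A₀ = A × 2^n = 23.9 × 2^4.553 = 23.9 × 23.474 ≈ 561.04 μU/mL.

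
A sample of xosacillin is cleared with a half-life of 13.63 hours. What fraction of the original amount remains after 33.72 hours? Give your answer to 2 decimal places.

0.18

n = 33.72/13.63 ≈ 2.474 half-lives.
Fraction remaining = (1/2)^2.474 ≈ 0.18.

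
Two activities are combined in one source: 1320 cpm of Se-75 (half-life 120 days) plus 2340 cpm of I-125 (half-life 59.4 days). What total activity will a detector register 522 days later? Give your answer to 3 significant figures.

Se-75: 1320 × (1/2)^(522/120) = 1320 × (1/2)^4.35 ≈ 64.728 cpm.
I-125: 2340 × (1/2)^(522/59.4) = 2340 × (1/2)^8.7879 ≈ 5.2942 cpm.
Total = 64.728 + 5.2942 ≈ 70.022 cpm.

70.0 cpm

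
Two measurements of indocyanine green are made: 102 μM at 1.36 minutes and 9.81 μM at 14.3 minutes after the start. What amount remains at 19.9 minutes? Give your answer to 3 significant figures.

Over Δt = 14.3 − 1.36 = 12.94 minutes, the level fell by a factor of 102/9.81 ≈ 10.398.
n = log₂(10.398) ≈ 3.3782 half-lives, so t½ = 12.94/3.3782 ≈ 3.8305 minutes.
From t = 14.3 to t = 19.9: 9.81 × (1/2)^((19.9−14.3)/3.8305) ≈ 3.561 μM.

3.56 μM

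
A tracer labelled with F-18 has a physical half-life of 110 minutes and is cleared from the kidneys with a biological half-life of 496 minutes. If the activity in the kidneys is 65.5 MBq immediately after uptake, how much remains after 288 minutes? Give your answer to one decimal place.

1/t_eff = 1/t_phys + 1/t_biol = 1/110 + 1/496 = 0.011107 per minute.
t_eff = 110 × 496 / (110 + 496) ≈ 90.033 minutes.
Remaining = 65.5 × (1/2)^(288/90.033) = 65.5 × (1/2)^3.1988 ≈ 7.1334 MBq.

7.1 MBq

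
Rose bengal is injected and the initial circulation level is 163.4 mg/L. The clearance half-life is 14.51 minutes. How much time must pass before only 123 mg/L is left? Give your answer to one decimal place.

Fraction remaining = 123/163.4 ≈ 0.75275.
n = log₂(163.4/123) = ln(1.3285)/ln 2 ≈ 0.40975 half-lives.
t = n × t½ = 0.40975 × 14.51 ≈ 5.9455 minutes.

5.9 minutes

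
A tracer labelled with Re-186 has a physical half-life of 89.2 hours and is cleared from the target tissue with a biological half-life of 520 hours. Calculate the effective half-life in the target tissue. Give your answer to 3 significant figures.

76.1 hours

1/t_eff = 1/t_phys + 1/t_biol = 1/89.2 + 1/520 = 0.013134 per hour.
t_eff = 89.2 × 520 / (89.2 + 520) ≈ 76.139 hours.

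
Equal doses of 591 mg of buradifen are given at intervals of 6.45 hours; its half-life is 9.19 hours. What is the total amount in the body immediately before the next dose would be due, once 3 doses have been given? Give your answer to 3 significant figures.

724 mg

The 3 doses were given 19.35, 12.9, 6.45 hours ago.
Total = 591·(1/2)^(19.35/9.19) + 591·(1/2)^(12.9/9.19) + 591·(1/2)^(6.45/9.19)
      = 137.33 + 223.37 + 363.34 ≈ 724.04 mg.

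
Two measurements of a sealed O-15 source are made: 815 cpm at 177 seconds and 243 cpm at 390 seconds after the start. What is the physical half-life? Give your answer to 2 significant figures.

120 seconds

Over Δt = 390 − 177 = 213 seconds, the level fell by a factor of 815/243 ≈ 3.3539.
n = log₂(3.3539) ≈ 1.7458 half-lives, so t½ = 213/1.7458 ≈ 122 seconds.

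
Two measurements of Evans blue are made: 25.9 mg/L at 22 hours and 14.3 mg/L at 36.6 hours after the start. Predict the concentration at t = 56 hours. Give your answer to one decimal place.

6.5 mg/L

Over Δt = 36.6 − 22 = 14.6 hours, the level fell by a factor of 25.9/14.3 ≈ 1.8112.
n = log₂(1.8112) ≈ 0.85694 half-lives, so t½ = 14.6/0.85694 ≈ 17.037 hours.
From t = 36.6 to t = 56: 14.3 × (1/2)^((56−36.6)/17.037) ≈ 6.4947 mg/L.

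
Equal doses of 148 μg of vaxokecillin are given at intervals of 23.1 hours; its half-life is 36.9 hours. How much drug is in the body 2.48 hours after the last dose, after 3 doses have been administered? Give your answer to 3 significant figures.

The 3 doses were given 48.68, 25.58, 2.48 hours ago.
Total = 148·(1/2)^(48.68/36.9) + 148·(1/2)^(25.58/36.9) + 148·(1/2)^(2.48/36.9)
      = 59.31 + 91.534 + 141.26 ≈ 292.11 μg.

292 μg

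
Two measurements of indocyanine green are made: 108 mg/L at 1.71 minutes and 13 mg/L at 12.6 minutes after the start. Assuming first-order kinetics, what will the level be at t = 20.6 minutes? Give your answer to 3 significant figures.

Over Δt = 12.6 − 1.71 = 10.89 minutes, the level fell by a factor of 108/13 ≈ 8.3077.
n = log₂(8.3077) ≈ 3.0544 half-lives, so t½ = 10.89/3.0544 ≈ 3.5653 minutes.
From t = 12.6 to t = 20.6: 13 × (1/2)^((20.6−12.6)/3.5653) ≈ 2.7446 mg/L.

2.74 mg/L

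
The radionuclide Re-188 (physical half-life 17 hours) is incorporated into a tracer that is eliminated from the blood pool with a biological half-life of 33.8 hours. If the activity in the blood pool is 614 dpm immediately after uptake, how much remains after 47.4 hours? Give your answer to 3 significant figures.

33.6 dpm

1/t_eff = 1/t_phys + 1/t_biol = 1/17 + 1/33.8 = 0.088409 per hour.
t_eff = 17 × 33.8 / (17 + 33.8) ≈ 11.311 hours.
Remaining = 614 × (1/2)^(47.4/11.311) = 614 × (1/2)^4.1906 ≈ 33.626 dpm.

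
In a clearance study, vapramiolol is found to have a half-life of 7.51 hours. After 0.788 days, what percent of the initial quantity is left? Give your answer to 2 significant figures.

17%

0.788 days = 18.912 hours.
n = 18.912/7.51 ≈ 2.5182 half-lives.
Fraction remaining = (1/2)^2.5182 ≈ 0.17456, i.e. 17.456%.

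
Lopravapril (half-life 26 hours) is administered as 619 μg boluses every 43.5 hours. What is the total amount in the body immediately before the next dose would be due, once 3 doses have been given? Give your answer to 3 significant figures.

274 μg

The 3 doses were given 130.5, 87, 43.5 hours ago.
Total = 619·(1/2)^(130.5/26) + 619·(1/2)^(87/26) + 619·(1/2)^(43.5/26)
      = 19.088 + 60.869 + 194.11 ≈ 274.07 μg.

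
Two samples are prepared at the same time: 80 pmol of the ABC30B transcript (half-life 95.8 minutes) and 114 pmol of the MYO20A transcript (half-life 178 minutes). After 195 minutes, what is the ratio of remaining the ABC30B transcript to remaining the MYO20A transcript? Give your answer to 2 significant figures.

ABC30B transcript: 80 × (1/2)^(195/95.8) = 80 × (1/2)^2.0355 ≈ 19.514 pmol.
MYO20A transcript: 114 × (1/2)^(195/178) = 114 × (1/2)^1.0955 ≈ 53.349 pmol.
Ratio ≈ 19.514 / 53.349 ≈ 0.36578.

0.37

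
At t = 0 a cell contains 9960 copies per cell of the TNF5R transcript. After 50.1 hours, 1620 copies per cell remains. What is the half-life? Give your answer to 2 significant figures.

19 hours

A/A₀ = 1620/9960 ≈ 0.16265.
n = log₂(6.1481) ≈ 2.6202 half-lives elapsed in 50.1 hours.
t½ = 50.1/2.6202 ≈ 19.121 hours.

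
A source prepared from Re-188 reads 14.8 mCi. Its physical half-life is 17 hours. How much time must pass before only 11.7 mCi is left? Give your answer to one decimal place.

Fraction remaining = 11.7/14.8 ≈ 0.79054.
n = log₂(14.8/11.7) = ln(1.265)/ln 2 ≈ 0.33909 half-lives.
t = n × t½ = 0.33909 × 17 ≈ 5.7645 hours.

5.8 hours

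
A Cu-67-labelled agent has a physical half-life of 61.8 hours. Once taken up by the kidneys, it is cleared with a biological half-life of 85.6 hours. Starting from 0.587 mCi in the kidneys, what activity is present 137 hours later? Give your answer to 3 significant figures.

0.0416 mCi

1/t_eff = 1/t_phys + 1/t_biol = 1/61.8 + 1/85.6 = 0.027863 per hour.
t_eff = 61.8 × 85.6 / (61.8 + 85.6) ≈ 35.889 hours.
Remaining = 0.587 × (1/2)^(137/35.889) = 0.587 × (1/2)^3.8173 ≈ 0.041641 mCi.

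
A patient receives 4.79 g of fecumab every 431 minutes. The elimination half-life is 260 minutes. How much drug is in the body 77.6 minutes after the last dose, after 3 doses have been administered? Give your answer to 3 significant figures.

5.52 g

The 3 doses were given 939.6, 508.6, 77.6 minutes ago.
Total = 4.79·(1/2)^(939.6/260) + 4.79·(1/2)^(508.6/260) + 4.79·(1/2)^(77.6/260)
      = 0.39125 + 1.2345 + 3.8948 ≈ 5.5205 g.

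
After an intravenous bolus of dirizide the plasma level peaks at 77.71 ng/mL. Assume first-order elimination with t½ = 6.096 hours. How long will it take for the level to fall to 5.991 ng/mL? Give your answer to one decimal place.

22.5 hours

Fraction remaining = 5.991/77.71 ≈ 0.077094.
n = log₂(77.71/5.991) = ln(12.971)/ln 2 ≈ 3.6972 half-lives.
t = n × t½ = 3.6972 × 6.096 ≈ 22.538 hours.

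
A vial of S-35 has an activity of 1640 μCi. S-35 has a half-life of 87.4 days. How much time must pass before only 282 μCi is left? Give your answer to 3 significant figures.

222 days

Fraction remaining = 282/1640 ≈ 0.17195.
n = log₂(1640/282) = ln(5.8156)/ln 2 ≈ 2.5399 half-lives.
t = n × t½ = 2.5399 × 87.4 ≈ 221.99 days.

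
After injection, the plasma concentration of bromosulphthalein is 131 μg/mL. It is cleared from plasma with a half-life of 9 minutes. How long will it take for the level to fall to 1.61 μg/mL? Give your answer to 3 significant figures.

57.1 minutes

Fraction remaining = 1.61/131 ≈ 0.01229.
n = log₂(131/1.61) = ln(81.366)/ln 2 ≈ 6.3464 half-lives.
t = n × t½ = 6.3464 × 9 ≈ 57.117 minutes.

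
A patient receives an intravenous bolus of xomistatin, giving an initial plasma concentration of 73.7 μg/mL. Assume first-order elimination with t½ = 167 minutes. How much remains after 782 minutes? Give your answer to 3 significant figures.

2.87 μg/mL

Number of half-lives: n = 782/167 ≈ 4.6826.
Remaining = 73.7 × (1/2)^4.6826 = 73.7 × 0.038939 ≈ 2.8698 μg/mL.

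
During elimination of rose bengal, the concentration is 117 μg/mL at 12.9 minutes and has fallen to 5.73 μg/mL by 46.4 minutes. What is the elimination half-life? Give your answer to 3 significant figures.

7.70 minutes

Over Δt = 46.4 − 12.9 = 33.5 minutes, the level fell by a factor of 117/5.73 ≈ 20.419.
n = log₂(20.419) ≈ 4.3518 half-lives, so t½ = 33.5/4.3518 ≈ 7.6979 minutes.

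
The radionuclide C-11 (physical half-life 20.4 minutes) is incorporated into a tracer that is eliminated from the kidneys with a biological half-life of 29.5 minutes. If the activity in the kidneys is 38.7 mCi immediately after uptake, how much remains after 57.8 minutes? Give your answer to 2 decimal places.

1.40 mCi

1/t_eff = 1/t_phys + 1/t_biol = 1/20.4 + 1/29.5 = 0.082918 per minute.
t_eff = 20.4 × 29.5 / (20.4 + 29.5) ≈ 12.06 minutes.
Remaining = 38.7 × (1/2)^(57.8/12.06) = 38.7 × (1/2)^4.7927 ≈ 1.3963 mCi.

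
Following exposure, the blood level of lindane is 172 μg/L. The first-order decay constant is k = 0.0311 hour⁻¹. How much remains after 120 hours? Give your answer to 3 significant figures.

t½ = ln 2 / k = 0.69315 / 0.0311 ≈ 22.288 hours.
Number of half-lives: n = 120/22.288 ≈ 5.3841.
Remaining = 172 × (1/2)^5.3841 = 172 × 0.023945 ≈ 4.1185 μg/L.

4.12 μg/L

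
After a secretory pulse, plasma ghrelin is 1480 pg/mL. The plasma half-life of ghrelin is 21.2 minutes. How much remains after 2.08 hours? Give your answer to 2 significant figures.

Convert the elapsed time: 2.08 hours = 124.8 minutes.
Number of half-lives: n = 124.8/21.2 ≈ 5.8868.
Remaining = 1480 × (1/2)^5.8868 = 1480 × 0.0169 ≈ 25.013 pg/mL.

25 pg/mL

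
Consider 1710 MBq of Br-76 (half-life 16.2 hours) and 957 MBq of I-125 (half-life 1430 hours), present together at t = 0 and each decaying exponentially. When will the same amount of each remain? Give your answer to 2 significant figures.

Set 1710·(1/2)^(t/16.2) = 957·(1/2)^(t/1430).
Taking log₂: log₂(1710/957) = t·(1/16.2 − 1/1430).
log₂(1.7868) = 0.83741; 1/16.2 − 1/1430 = 0.061029.
t = 0.83741 / 0.061029 ≈ 13.721 hours.

14 hours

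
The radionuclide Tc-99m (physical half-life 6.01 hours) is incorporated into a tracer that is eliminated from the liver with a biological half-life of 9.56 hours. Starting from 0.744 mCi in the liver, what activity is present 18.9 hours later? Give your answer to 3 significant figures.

0.0214 mCi

1/t_eff = 1/t_phys + 1/t_biol = 1/6.01 + 1/9.56 = 0.27099 per hour.
t_eff = 6.01 × 9.56 / (6.01 + 9.56) ≈ 3.6901 hours.
Remaining = 0.744 × (1/2)^(18.9/3.6901) = 0.744 × (1/2)^5.1217 ≈ 0.021368 mCi.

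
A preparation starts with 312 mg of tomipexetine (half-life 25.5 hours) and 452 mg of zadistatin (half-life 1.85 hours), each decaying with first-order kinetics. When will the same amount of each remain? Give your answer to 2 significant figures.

1.1 hours

Set 312·(1/2)^(t/25.5) = 452·(1/2)^(t/1.85).
Taking log₂: log₂(312/452) = t·(1/25.5 − 1/1.85).
log₂(0.69027) = -0.53478; 1/25.5 − 1/1.85 = -0.50132.
t = -0.53478 / -0.50132 ≈ 1.0667 hours.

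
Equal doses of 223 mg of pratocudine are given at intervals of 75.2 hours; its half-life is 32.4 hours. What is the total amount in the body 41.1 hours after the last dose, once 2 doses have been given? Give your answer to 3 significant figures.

111 mg

The 2 doses were given 116.3, 41.1 hours ago.
Total = 223·(1/2)^(116.3/32.4) + 223·(1/2)^(41.1/32.4)
      = 18.525 + 92.564 ≈ 111.09 mg.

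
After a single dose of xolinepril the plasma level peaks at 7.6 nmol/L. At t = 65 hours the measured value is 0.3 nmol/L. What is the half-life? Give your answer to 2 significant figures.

A/A₀ = 0.3/7.6 ≈ 0.039474.
n = log₂(25.333) ≈ 4.663 half-lives elapsed in 65 hours.
t½ = 65/4.663 ≈ 13.94 hours.

14 hours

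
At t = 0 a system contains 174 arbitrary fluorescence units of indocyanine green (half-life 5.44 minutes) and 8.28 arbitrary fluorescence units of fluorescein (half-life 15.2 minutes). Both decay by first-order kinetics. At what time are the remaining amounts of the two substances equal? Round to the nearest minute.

Set 174·(1/2)^(t/5.44) = 8.28·(1/2)^(t/15.2).
Taking log₂: log₂(174/8.28) = t·(1/5.44 − 1/15.2).
log₂(21.014) = 4.3933; 1/5.44 − 1/15.2 = 0.11803.
t = 4.3933 / 0.11803 ≈ 37.221 minutes.

37 minutes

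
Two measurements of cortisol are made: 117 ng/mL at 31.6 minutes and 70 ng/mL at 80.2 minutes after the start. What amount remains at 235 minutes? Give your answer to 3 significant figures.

13.6 ng/mL

Over Δt = 80.2 − 31.6 = 48.6 minutes, the level fell by a factor of 117/70 ≈ 1.6714.
n = log₂(1.6714) ≈ 0.74108 half-lives, so t½ = 48.6/0.74108 ≈ 65.58 minutes.
From t = 80.2 to t = 235: 70 × (1/2)^((235−80.2)/65.58) ≈ 13.631 ng/mL.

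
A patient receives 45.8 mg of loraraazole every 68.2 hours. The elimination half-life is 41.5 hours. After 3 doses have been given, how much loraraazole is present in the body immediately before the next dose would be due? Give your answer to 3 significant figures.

20.9 mg

The 3 doses were given 204.6, 136.4, 68.2 hours ago.
Total = 45.8·(1/2)^(204.6/41.5) + 45.8·(1/2)^(136.4/41.5) + 45.8·(1/2)^(68.2/41.5)
      = 1.5023 + 4.6931 + 14.661 ≈ 20.856 mg.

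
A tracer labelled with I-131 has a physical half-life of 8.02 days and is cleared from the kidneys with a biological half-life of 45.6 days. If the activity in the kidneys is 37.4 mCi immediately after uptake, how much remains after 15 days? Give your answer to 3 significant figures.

1/t_eff = 1/t_phys + 1/t_biol = 1/8.02 + 1/45.6 = 0.14662 per day.
t_eff = 8.02 × 45.6 / (8.02 + 45.6) ≈ 6.8204 days.
Remaining = 37.4 × (1/2)^(15/6.8204) = 37.4 × (1/2)^2.1993 ≈ 8.1438 mCi.

8.14 mCi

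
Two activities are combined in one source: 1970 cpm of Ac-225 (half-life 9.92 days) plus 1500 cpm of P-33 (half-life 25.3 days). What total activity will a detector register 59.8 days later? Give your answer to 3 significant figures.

Ac-225: 1970 × (1/2)^(59.8/9.92) = 1970 × (1/2)^6.0282 ≈ 30.185 cpm.
P-33: 1500 × (1/2)^(59.8/25.3) = 1500 × (1/2)^2.3636 ≈ 291.45 cpm.
Total = 30.185 + 291.45 ≈ 321.64 cpm.

322 cpm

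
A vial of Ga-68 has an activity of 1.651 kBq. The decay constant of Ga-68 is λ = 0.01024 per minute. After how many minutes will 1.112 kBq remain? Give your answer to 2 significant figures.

39 minutes

t½ = ln 2 / λ = 0.69315 / 0.01024 ≈ 67.69 minutes.
Fraction remaining = 1.112/1.651 ≈ 0.67353.
n = log₂(1.651/1.112) = ln(1.4847)/ln 2 ≈ 0.57018 half-lives.
t = n × t½ = 0.57018 × 67.69 ≈ 38.596 minutes.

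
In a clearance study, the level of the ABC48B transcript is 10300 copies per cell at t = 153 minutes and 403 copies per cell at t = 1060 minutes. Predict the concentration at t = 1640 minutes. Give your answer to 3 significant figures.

50.7 copies per cell

Over Δt = 1060 − 153 = 907 minutes, the level fell by a factor of 10300/403 ≈ 25.558.
n = log₂(25.558) ≈ 4.6757 half-lives, so t½ = 907/4.6757 ≈ 193.98 minutes.
From t = 1060 to t = 1640: 403 × (1/2)^((1640−1060)/193.98) ≈ 50.726 copies per cell.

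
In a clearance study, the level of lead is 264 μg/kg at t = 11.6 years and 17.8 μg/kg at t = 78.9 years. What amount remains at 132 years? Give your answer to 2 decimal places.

Over Δt = 78.9 − 11.6 = 67.3 years, the level fell by a factor of 264/17.8 ≈ 14.831.
n = log₂(14.831) ≈ 3.8906 half-lives, so t½ = 67.3/3.8906 ≈ 17.298 years.
From t = 78.9 to t = 132: 17.8 × (1/2)^((132−78.9)/17.298) ≈ 2.1201 μg/kg.

2.12 μg/kg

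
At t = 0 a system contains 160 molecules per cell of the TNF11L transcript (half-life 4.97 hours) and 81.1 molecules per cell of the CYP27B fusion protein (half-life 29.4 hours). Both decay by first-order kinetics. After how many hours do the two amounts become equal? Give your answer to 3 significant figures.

5.86 hours

Set 160·(1/2)^(t/4.97) = 81.1·(1/2)^(t/29.4).
Taking log₂: log₂(160/81.1) = t·(1/4.97 − 1/29.4).
log₂(1.9729) = 0.9803; 1/4.97 − 1/29.4 = 0.16719.
t = 0.9803 / 0.16719 ≈ 5.8632 hours.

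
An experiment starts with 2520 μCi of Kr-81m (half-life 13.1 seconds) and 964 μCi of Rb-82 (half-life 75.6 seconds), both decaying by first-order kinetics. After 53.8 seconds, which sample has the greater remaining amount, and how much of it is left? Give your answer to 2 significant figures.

Rb-82, 590 μCi

Kr-81m: 2520 × (1/2)^4.1069 ≈ 146.25 μCi.
Rb-82: 964 × (1/2)^0.71164 ≈ 588.64 μCi.
Rb-82 has more remaining, at ≈ 588.64 μCi.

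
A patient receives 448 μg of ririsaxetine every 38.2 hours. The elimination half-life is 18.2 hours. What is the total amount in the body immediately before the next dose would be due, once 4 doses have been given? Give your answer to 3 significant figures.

The 4 doses were given 152.8, 114.6, 76.4, 38.2 hours ago.
Total = 448·(1/2)^(152.8/18.2) + 448·(1/2)^(114.6/18.2) + 448·(1/2)^(76.4/18.2) + 448·(1/2)^(38.2/18.2)
      = 1.3303 + 5.6988 + 24.413 + 104.58 ≈ 136.02 μg.

136 μg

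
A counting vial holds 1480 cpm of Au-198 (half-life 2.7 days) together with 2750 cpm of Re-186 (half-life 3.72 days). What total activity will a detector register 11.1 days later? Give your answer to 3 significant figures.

433 cpm

Au-198: 1480 × (1/2)^(11.1/2.7) = 1480 × (1/2)^4.1111 ≈ 85.643 cpm.
Re-186: 2750 × (1/2)^(11.1/3.72) = 2750 × (1/2)^2.9839 ≈ 347.61 cpm.
Total = 85.643 + 347.61 ≈ 433.26 cpm.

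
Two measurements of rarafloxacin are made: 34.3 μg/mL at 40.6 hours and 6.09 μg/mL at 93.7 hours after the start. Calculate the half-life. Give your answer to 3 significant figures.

Over Δt = 93.7 − 40.6 = 53.1 hours, the level fell by a factor of 34.3/6.09 ≈ 5.6322.
n = log₂(5.6322) ≈ 2.4937 half-lives, so t½ = 53.1/2.4937 ≈ 21.294 hours.

21.3 hours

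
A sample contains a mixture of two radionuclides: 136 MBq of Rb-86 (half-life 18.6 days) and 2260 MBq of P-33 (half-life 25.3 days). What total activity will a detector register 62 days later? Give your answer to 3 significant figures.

Rb-86: 136 × (1/2)^(62/18.6) = 136 × (1/2)^3.3333 ≈ 13.493 MBq.
P-33: 2260 × (1/2)^(62/25.3) = 2260 × (1/2)^2.4506 ≈ 413.43 MBq.
Total = 13.493 + 413.43 ≈ 426.93 MBq.

427 MBq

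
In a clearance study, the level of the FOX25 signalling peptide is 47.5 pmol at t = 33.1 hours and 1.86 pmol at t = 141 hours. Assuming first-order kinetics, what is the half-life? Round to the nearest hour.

Over Δt = 141 − 33.1 = 107.9 hours, the level fell by a factor of 47.5/1.86 ≈ 25.538.
n = log₂(25.538) ≈ 4.6746 half-lives, so t½ = 107.9/4.6746 ≈ 23.082 hours.

23 hours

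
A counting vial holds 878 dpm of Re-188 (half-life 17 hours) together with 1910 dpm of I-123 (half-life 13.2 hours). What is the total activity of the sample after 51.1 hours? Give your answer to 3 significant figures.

240 dpm

Re-188: 878 × (1/2)^(51.1/17) = 878 × (1/2)^3.0059 ≈ 109.3 dpm.
I-123: 1910 × (1/2)^(51.1/13.2) = 1910 × (1/2)^3.8712 ≈ 130.52 dpm.
Total = 109.3 + 130.52 ≈ 239.83 dpm.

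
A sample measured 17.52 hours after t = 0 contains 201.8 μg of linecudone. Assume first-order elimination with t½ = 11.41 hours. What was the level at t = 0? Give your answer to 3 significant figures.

585 μg

Number of half-lives elapsed: n = 17.52/11.41 ≈ 1.5355.
A₀ = A × 2^n = 201.8 × 2^1.5355 = 201.8 × 2.8989 ≈ 584.99 μg.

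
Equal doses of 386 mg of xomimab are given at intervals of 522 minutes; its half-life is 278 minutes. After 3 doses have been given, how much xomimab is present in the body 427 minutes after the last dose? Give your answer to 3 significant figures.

The 3 doses were given 1471, 949, 427 minutes ago.
Total = 386·(1/2)^(1471/278) + 386·(1/2)^(949/278) + 386·(1/2)^(427/278)
      = 9.8566 + 36.222 + 133.11 ≈ 179.19 mg.

179 mg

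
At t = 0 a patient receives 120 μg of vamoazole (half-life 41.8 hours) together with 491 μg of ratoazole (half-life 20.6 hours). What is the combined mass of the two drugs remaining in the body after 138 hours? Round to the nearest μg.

vamoazole: 120 × (1/2)^(138/41.8) = 120 × (1/2)^3.3014 ≈ 12.172 μg.
ratoazole: 491 × (1/2)^(138/20.6) = 491 × (1/2)^6.699 ≈ 4.7258 μg.
Total = 12.172 + 4.7258 ≈ 16.897 μg.

17 μg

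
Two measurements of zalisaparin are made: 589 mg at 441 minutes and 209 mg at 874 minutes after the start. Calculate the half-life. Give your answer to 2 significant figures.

290 minutes

Over Δt = 874 − 441 = 433 minutes, the level fell by a factor of 589/209 ≈ 2.8182.
n = log₂(2.8182) ≈ 1.4948 half-lives, so t½ = 433/1.4948 ≈ 289.68 minutes.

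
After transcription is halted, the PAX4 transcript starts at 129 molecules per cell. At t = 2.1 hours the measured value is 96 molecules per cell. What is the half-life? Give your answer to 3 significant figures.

4.93 hours

A/A₀ = 96/129 ≈ 0.74419.
n = log₂(1.3438) ≈ 0.42626 half-lives elapsed in 2.1 hours.
t½ = 2.1/0.42626 ≈ 4.9265 hours.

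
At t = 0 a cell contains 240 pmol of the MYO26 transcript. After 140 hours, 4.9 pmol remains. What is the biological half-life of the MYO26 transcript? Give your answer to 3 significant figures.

A/A₀ = 4.9/240 ≈ 0.020417.
n = log₂(48.98) ≈ 5.6141 half-lives elapsed in 140 hours.
t½ = 140/5.6141 ≈ 24.937 hours.

24.9 hours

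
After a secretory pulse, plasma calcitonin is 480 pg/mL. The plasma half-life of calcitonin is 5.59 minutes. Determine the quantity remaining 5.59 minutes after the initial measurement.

240 pg/mL

Elapsed time is 1 half-life (5.59/5.59).
Each half-life halves the amount: 480 × (1/2)^1 = 480/2 = 240 pg/mL.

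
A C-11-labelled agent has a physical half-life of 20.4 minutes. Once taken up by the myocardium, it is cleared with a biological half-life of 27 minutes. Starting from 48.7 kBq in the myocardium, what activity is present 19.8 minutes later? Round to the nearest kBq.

15 kBq

1/t_eff = 1/t_phys + 1/t_biol = 1/20.4 + 1/27 = 0.086057 per minute.
t_eff = 20.4 × 27 / (20.4 + 27) ≈ 11.62 minutes.
Remaining = 48.7 × (1/2)^(19.8/11.62) = 48.7 × (1/2)^1.7039 ≈ 14.948 kBq.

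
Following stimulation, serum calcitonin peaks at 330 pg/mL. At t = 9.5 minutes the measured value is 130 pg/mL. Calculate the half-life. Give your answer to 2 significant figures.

A/A₀ = 130/330 ≈ 0.39394.
n = log₂(2.5385) ≈ 1.344 half-lives elapsed in 9.5 minutes.
t½ = 9.5/1.344 ≈ 7.0687 minutes.

7.1 minutes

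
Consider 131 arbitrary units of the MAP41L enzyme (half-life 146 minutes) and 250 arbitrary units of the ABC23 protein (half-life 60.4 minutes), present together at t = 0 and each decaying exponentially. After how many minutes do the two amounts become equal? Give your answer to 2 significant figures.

Set 131·(1/2)^(t/146) = 250·(1/2)^(t/60.4).
Taking log₂: log₂(131/250) = t·(1/146 − 1/60.4).
log₂(0.524) = -0.93236; 1/146 − 1/60.4 = -0.009707.
t = -0.93236 / -0.009707 ≈ 96.051 minutes.

96 minutes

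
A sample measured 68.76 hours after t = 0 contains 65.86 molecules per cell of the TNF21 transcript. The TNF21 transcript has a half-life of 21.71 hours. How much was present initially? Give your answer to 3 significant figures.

Number of half-lives elapsed: n = 68.76/21.71 ≈ 3.1672.
A₀ = A × 2^n = 65.86 × 2^3.1672 = 65.86 × 8.983 ≈ 591.62 molecules per cell.

592 molecules per cell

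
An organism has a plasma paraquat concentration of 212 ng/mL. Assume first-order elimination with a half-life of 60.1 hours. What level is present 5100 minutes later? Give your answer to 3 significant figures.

Convert the elapsed time: 5100 minutes = 85 hours.
Number of half-lives: n = 85/60.1 ≈ 1.4143.
Remaining = 212 × (1/2)^1.4143 = 212 × 0.37519 ≈ 79.54 ng/mL.

79.5 ng/mL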